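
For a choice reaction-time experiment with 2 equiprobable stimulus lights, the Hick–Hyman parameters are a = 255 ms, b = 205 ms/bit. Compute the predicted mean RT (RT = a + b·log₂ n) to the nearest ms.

log₂(2) = 1 bits, so RT = 255 + 205 × 1 ≈ 460.000 ms.

460 ms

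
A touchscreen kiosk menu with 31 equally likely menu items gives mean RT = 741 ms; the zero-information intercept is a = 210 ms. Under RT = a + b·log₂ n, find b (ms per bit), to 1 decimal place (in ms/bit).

107.2 ms/bit

log₂(31) = 4.9542 bits.
b = (RT − a)/log₂ n = (741 − 210) / 4.9542 = 107.182 ms/bit.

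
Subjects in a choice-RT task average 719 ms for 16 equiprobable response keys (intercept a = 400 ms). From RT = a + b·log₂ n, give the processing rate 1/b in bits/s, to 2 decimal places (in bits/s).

12.54 bits/s

b = (719 − 400)/log₂ 16 = 319/4 = 79.750 ms per bit = 0.07975 s/bit; the reciprocal is 12.539 bits/s.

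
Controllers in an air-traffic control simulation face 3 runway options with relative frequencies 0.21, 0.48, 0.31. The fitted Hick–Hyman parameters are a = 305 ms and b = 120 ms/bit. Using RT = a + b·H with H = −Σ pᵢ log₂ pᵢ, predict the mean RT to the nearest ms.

Entropy contributions −pᵢ log₂ pᵢ: 0.4728, 0.5083, 0.5238; sum H = 1.5049 bits.
RT = a + bH = 305 + 120·1.5049 = 485.59 ms.

486 ms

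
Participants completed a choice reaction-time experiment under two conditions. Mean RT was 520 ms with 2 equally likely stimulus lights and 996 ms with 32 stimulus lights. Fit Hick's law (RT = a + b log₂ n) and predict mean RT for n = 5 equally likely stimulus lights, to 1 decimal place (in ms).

With log₂ n on the abscissa the relation is linear; from the two conditions:
  b = (996 − 520) / (log₂ 32 − log₂ 2) = 476 / (5 − 1) = 119.000 ms/bit
  a = 520 − 119.000 × 1 = 401.000 ms
Then RT(5) = 401.000 + 119.000 × log₂ 5 = 401.000 + 119.000 × 2.3219 ≈ 677.309 ms.

677.3 ms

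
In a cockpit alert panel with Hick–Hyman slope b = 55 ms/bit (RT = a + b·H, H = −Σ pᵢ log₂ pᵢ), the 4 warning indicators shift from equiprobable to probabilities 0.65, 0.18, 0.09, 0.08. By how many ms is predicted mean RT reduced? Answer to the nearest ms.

The RT saving is b·ΔH. Equiprobable H₀ = log₂(4) = 2.0000 bits; with the given probabilities H = 1.4534 bits.
b·(H₀ − H) = 55 × (2.0000 − 1.4534) = 30.06 ms.

30 ms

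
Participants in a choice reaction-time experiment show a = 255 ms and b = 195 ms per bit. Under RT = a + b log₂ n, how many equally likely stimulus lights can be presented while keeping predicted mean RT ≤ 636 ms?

Set 255 + 195·log₂ n ≤ 636 → log₂ n ≤ (636 − 255)/195 = 1.9538.
So n ≤ 2^1.9538 = 3.874; the largest integer n is 3.

3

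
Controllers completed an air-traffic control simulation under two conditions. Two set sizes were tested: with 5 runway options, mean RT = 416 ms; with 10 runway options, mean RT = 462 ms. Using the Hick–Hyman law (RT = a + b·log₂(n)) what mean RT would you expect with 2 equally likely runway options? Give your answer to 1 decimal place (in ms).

355.2 ms

With log₂ n on the abscissa the relation is linear; from the two conditions:
  b = (462 − 416) / (log₂ 10 − log₂ 5) = 46 / (3.3219 − 2.3219) = 46.000 ms/bit
  a = 416 − 46.000 × 2.3219 = 309.191 ms
Then RT(2) = 309.191 + 46.000 × log₂ 2 = 309.191 + 46.000 × 1 ≈ 355.191 ms.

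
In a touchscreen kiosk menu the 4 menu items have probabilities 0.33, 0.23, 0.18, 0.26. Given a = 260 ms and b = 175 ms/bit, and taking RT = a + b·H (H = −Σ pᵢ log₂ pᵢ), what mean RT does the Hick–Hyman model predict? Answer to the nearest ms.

Entropy contributions −pᵢ log₂ pᵢ: 0.5278, 0.4877, 0.4453, 0.5053; sum H = 1.9661 bits.
RT = a + bH = 260 + 175·1.9661 = 604.07 ms.

604 ms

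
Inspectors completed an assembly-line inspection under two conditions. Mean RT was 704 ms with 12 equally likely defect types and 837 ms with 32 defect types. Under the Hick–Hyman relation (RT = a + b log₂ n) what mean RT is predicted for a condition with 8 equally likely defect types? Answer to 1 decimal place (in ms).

649.0 ms

Solve the two-equation system in a and b:
  b = (837 − 704) / (log₂ 32 − log₂ 12) = 133 / (5 − 3.5850) = 93.990 ms/bit
  a = 704 − 93.990 × 3.5850 = 367.048 ms
Then RT(8) = 367.048 + 93.990 × log₂ 8 = 367.048 + 93.990 × 3 ≈ 649.019 ms.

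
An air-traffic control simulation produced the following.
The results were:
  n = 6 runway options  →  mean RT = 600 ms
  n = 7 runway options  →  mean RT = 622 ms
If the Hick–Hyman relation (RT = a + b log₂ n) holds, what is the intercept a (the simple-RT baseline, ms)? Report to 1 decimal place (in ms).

344.3 ms

b = (RT₂ − RT₁)/(log₂ n₂ − log₂ n₁) = (622 − 600)/(2.8074 − 2.5850) = 98.924 ms/bit.
Intercept: a = 600 − 98.924·log₂(6) = 344.285 ms.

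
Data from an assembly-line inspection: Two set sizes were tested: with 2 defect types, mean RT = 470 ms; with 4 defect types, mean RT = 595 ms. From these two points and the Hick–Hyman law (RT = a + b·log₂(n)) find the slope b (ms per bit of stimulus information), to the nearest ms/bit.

125 ms/bit

The slope on a log₂ axis is (595 − 470) / (2 − 1) = 125 ms/bit.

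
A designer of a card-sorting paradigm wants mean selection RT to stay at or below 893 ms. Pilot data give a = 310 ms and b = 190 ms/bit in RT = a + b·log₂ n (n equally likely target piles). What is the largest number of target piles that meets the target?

8

Set 310 + 190·log₂ n ≤ 893 → log₂ n ≤ (893 − 310)/190 = 3.0684.
So n ≤ 2^3.0684 = 8.389; the largest integer n is 8.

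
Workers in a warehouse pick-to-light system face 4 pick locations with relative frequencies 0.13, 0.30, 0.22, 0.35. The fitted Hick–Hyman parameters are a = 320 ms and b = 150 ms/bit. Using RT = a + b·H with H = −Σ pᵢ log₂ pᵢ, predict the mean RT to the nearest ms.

607 ms

Entropy contributions −pᵢ log₂ pᵢ: 0.3826, 0.5211, 0.4806, 0.5301; sum H = 1.9144 bits.
RT = a + bH = 320 + 150·1.9144 = 607.16 ms.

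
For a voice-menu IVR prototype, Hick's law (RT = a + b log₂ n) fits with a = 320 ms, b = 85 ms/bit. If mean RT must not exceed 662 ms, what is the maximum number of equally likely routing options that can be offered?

16

85·log₂ n ≤ 662 − 320 = 342, giving log₂ n ≤ 4.0235 and n ≤ 16.263. The largest whole number is 16.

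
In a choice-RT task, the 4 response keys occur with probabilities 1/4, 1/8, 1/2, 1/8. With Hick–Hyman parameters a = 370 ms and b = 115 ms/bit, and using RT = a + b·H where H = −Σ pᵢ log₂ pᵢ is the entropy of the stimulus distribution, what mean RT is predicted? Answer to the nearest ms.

Each term −pᵢ log₂ pᵢ: 0.25·2 + 0.125·3 + 0.5·1 + 0.125·3; summed, H = 1.750 bits.
Mean RT = a + bH = 370 + 115·1.750 = 571.25 ms.

571 ms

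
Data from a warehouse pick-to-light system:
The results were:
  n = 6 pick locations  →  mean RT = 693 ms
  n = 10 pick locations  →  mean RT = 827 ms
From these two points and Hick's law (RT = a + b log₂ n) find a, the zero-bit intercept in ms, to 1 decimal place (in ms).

Slope: b = (827 − 693) / (log₂ 10 − log₂ 6) = 134/0.7370 = 181.827 ms/bit.
a = RT₁ − b·log₂ n₁ = 693 − 181.827 × 2.5850 = 222.985 ms.

223.0 ms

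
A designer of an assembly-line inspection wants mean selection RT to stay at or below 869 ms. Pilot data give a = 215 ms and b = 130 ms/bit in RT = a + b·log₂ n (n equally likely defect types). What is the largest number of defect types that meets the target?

Information budget: (869 − 215)/130 = 5.0308 bits, so n ≤ 2^5.0308 = 32.690 → at most 32.

32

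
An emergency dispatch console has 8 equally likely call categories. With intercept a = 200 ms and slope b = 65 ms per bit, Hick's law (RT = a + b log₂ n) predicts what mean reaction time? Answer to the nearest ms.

log₂(8) = 3 bits, so RT = 200 + 65 × 3 ≈ 395.000 ms.

395 ms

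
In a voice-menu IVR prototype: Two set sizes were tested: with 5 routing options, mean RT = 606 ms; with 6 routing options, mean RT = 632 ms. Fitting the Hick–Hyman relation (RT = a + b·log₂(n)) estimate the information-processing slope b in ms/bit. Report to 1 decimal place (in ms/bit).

98.8 ms/bit

The slope on a log₂ axis is (632 − 606) / (2.5850 − 2.3219) = 98.846 ms/bit.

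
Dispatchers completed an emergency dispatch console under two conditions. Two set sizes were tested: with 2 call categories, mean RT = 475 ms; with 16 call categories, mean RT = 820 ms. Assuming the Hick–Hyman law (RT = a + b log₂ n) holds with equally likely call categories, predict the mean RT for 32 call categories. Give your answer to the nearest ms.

With log₂ n on the abscissa the relation is linear; from the two conditions:
  b = (820 − 475) / (log₂ 16 − log₂ 2) = 345 / (4 − 1) = 115 ms/bit
  a = 475 − 115 × 1 = 360 ms
Then RT(32) = 360 + 115 × log₂ 32 = 360 + 115 × 5 ≈ 935.000 ms.

935 ms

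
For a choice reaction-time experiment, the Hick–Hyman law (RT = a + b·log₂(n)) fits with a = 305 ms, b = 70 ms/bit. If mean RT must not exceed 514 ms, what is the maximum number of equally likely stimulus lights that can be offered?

Set 305 + 70·log₂ n ≤ 514 → log₂ n ≤ (514 − 305)/70 = 2.9857.
So n ≤ 2^2.9857 = 7.921; the largest integer n is 7.

7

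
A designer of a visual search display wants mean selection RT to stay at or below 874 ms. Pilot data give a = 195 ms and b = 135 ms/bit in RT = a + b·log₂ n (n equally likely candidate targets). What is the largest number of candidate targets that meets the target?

32

135·log₂ n ≤ 874 − 195 = 679, giving log₂ n ≤ 5.0296 and n ≤ 32.664. The largest whole number is 32.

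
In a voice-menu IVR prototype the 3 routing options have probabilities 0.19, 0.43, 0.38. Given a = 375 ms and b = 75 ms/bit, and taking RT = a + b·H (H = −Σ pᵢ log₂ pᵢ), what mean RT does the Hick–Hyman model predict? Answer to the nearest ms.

H = 0.19·log₂(1/0.19) + 0.43·log₂(1/0.43) + 0.38·log₂(1/0.38) = 1.5092 bits.
RT = 375 + 75 × 1.5092 = 488.19 ms.

488 ms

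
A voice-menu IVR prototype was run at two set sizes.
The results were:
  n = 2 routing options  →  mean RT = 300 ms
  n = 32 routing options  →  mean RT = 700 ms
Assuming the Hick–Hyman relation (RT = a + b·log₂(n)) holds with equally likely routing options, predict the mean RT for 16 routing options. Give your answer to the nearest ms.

600 ms

Fit slope and intercept:
  b = (700 − 300) / (log₂ 32 − log₂ 2) = 400 / (5 − 1) = 100 ms/bit
  a = 300 − 100 × 1 = 200 ms
Then RT(16) = 200 + 100 × log₂ 16 = 200 + 100 × 4 ≈ 600.000 ms.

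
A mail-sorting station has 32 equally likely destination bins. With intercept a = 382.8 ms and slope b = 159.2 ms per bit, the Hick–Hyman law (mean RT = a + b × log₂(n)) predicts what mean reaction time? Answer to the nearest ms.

1179 ms

log₂(32) = 5 bits, so RT = 382.8 + 159.2 × 5 ≈ 1178.800 ms.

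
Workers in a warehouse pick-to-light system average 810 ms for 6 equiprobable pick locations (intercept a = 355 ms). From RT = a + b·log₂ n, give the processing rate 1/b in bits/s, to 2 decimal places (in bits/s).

Choice component = 810 − 355 = 455 ms over log₂(6) = 2.5850 bits.
b = 455 / 2.5850 = 176.018 ms/bit, so 1/b = 5.681 bits/s.

5.68 bits/s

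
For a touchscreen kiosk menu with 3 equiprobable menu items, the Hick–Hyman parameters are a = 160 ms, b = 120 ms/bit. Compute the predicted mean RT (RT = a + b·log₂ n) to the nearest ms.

350 ms

log₂(3) = 1.5850 bits, so RT = 160 + 120 × 1.5850 ≈ 350.196 ms.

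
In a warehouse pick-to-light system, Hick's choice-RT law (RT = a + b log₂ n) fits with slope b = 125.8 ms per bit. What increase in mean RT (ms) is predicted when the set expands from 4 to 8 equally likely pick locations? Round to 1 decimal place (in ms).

125.8 ms

The intercept a cancels: ΔRT = b·(log₂ n₂ − log₂ n₁) = b·log₂(n₂/n₁).
log₂(8) − log₂(4) = log₂(8/4) = log₂(2) = 1.
ΔRT = 125.8 × 1.0000 = 125.800 ms.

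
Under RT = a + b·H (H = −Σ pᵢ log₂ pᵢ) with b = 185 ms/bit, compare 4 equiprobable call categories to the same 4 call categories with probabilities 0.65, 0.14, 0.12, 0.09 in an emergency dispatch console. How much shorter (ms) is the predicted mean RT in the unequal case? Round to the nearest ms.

Equiprobable entropy H₀ = log₂ 4 = 2.0000 bits.
Skewed entropy H = −Σ pᵢ log₂ pᵢ = 1.4808 bits.
ΔRT = b·(H₀ − H) = 185 × 0.5192 = 96.05 ms.

96 ms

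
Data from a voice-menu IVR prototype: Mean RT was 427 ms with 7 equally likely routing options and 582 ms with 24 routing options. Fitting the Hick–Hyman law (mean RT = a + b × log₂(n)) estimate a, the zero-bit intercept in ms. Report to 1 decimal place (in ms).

182.2 ms

The slope on a log₂ axis is (582 − 427) / (4.5850 − 2.8074) = 87.196 ms/bit.
a = RT₁ − b·log₂ n₁ = 427 − 87.196 × 2.8074 = 182.210 ms.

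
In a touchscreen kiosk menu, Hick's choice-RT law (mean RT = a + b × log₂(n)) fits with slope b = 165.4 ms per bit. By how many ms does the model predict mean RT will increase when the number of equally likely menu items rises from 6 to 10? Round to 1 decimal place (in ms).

The intercept a cancels: ΔRT = b·(log₂ n₂ − log₂ n₁) = b·log₂(n₂/n₁).
log₂(10) − log₂(6) = 3.3219 − 2.5850 = 0.7370.
ΔRT = 165.4 × 0.7370 = 121.894 ms.

121.9 ms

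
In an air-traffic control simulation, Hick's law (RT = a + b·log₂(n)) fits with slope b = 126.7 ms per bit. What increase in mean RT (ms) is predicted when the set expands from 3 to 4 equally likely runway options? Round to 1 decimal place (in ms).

52.6 ms

Only the slope matters, since a is common to both: ΔRT = b·log₂(n₂/n₁).
log₂(4) − log₂(3) = 2 − 1.5850 = 0.4150.
ΔRT = 126.7 × 0.4150 = 52.585 ms.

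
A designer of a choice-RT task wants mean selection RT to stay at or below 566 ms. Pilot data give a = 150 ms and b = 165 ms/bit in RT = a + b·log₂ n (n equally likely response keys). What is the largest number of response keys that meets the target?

5

165·log₂ n ≤ 566 − 150 = 416, giving log₂ n ≤ 2.5212 and n ≤ 5.741. The largest whole number is 5.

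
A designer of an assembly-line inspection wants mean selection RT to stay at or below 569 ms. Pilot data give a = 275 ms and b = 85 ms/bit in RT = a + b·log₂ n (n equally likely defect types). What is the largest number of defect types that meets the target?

Set 275 + 85·log₂ n ≤ 569 → log₂ n ≤ (569 − 275)/85 = 3.4588.
So n ≤ 2^3.4588 = 10.995; the largest integer n is 10.

10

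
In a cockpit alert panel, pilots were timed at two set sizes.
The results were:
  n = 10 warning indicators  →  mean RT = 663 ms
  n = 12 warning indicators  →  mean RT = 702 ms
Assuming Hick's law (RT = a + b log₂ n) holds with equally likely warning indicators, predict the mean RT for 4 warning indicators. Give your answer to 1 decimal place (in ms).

467.0 ms

Solve the two-equation system in a and b:
  b = (702 − 663) / (log₂ 12 − log₂ 10) = 39 / (3.5850 − 3.3219) = 148.270 ms/bit
  a = 663 − 148.270 × 3.3219 = 170.459 ms
Then RT(4) = 170.459 + 148.270 × log₂ 4 = 170.459 + 148.270 × 2 ≈ 466.998 ms.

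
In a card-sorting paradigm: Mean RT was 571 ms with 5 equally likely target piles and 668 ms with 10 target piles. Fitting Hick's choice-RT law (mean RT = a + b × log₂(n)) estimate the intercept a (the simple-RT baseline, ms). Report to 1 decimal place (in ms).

Slope: b = (668 − 571) / (log₂ 10 − log₂ 5) = 97/1.0000 = 97.000 ms/bit.
a = RT₁ − b·log₂ n₁ = 571 − 97.000 × 2.3219 = 345.773 ms.

345.8 ms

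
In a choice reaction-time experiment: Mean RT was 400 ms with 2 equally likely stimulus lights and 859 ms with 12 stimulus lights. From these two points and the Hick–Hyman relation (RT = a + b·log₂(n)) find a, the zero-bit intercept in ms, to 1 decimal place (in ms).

Slope: b = (859 − 400) / (log₂ 12 − log₂ 2) = 459/2.5850 = 177.565 ms/bit.
Intercept: a = 400 − 177.565·log₂(2) = 222.435 ms.

222.4 ms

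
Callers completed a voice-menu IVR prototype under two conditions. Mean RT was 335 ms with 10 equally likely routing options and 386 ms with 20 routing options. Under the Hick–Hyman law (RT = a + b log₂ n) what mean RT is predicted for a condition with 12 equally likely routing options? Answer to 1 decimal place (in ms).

Solve the two-equation system in a and b:
  b = (386 − 335) / (log₂ 20 − log₂ 10) = 51 / (4.3219 − 3.3219) = 51.000 ms/bit
  a = 335 − 51.000 × 3.3219 = 165.582 ms
Then RT(12) = 165.582 + 51.000 × log₂ 12 = 165.582 + 51.000 × 3.5850 ≈ 348.415 ms.

348.4 ms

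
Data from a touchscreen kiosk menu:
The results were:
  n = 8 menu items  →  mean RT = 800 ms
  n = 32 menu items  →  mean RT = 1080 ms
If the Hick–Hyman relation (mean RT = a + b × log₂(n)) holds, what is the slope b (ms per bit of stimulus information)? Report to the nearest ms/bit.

Slope: b = (1080 − 800) / (log₂ 32 − log₂ 8) = 280/2.0000 = 140 ms/bit.

140 ms/bit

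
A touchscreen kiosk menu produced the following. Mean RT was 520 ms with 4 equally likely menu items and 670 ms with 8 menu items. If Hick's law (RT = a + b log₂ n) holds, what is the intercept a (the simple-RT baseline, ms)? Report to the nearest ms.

220 ms

Slope: b = (670 − 520) / (log₂ 8 − log₂ 4) = 150/1.0000 = 150 ms/bit.
Intercept: a = 520 − 150·log₂(4) = 220.000 ms.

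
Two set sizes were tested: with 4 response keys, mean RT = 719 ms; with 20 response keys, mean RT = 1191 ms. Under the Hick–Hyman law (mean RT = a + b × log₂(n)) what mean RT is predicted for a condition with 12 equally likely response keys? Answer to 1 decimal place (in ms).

Fit slope and intercept:
  b = (1191 − 719) / (log₂ 20 − log₂ 4) = 472 / (4.3219 − 2) = 203.279 ms/bit
  a = 719 − 203.279 × 2 = 312.441 ms
Then RT(12) = 312.441 + 203.279 × log₂ 12 = 312.441 + 203.279 × 3.5850 ≈ 1041.190 ms.

1041.2 ms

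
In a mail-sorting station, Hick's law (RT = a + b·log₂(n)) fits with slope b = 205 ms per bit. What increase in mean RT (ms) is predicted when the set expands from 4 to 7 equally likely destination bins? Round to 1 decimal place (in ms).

The intercept a cancels: ΔRT = b·(log₂ n₂ − log₂ n₁) = b·log₂(n₂/n₁).
log₂(7) − log₂(4) = 2.8074 − 2 = 0.8074.
ΔRT = 205 × 0.8074 = 165.508 ms.

165.5 ms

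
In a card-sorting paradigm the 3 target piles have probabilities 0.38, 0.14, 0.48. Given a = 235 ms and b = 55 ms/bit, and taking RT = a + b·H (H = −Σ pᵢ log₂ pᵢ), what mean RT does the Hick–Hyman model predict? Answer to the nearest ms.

Entropy contributions −pᵢ log₂ pᵢ: 0.5305, 0.3971, 0.5083; sum H = 1.4358 bits.
RT = a + bH = 235 + 55·1.4358 = 313.97 ms.

314 ms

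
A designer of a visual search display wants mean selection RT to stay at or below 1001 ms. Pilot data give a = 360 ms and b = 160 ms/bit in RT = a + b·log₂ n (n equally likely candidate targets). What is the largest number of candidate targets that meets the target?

Information budget: (1001 − 360)/160 = 4.0062 bits, so n ≤ 2^4.0062 = 16.069 → at most 16.

16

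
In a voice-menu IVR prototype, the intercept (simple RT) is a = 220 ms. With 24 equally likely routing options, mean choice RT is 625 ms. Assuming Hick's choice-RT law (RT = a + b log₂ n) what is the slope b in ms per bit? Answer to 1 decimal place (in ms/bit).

log₂(24) = 4.5850 bits.
b = (RT − a)/log₂ n = (625 − 220) / 4.5850 = 88.332 ms/bit.

88.3 ms/bit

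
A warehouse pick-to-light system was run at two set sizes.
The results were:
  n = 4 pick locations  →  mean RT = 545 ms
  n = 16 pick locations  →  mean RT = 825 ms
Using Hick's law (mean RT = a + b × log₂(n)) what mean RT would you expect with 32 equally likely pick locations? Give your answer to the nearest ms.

Fit slope and intercept:
  b = (825 − 545) / (log₂ 16 − log₂ 4) = 280 / (4 − 2) = 140 ms/bit
  a = 545 − 140 × 2 = 265 ms
Then RT(32) = 265 + 140 × log₂ 32 = 265 + 140 × 5 ≈ 965.000 ms.

965 ms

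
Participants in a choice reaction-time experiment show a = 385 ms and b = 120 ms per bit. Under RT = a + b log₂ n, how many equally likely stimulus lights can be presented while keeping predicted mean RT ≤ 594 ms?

Information budget: (594 − 385)/120 = 1.7417 bits, so n ≤ 2^1.7417 = 3.344 → at most 3.

3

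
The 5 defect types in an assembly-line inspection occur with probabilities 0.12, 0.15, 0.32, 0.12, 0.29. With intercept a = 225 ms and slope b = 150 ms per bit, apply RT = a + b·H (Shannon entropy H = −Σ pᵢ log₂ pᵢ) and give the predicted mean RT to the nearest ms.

553 ms

H = 0.12·log₂(1/0.12) + 0.15·log₂(1/0.15) + 0.32·log₂(1/0.32) + 0.12·log₂(1/0.12) + 0.29·log₂(1/0.29) = 2.1886 bits.
RT = 225 + 150 × 2.1886 = 553.29 ms.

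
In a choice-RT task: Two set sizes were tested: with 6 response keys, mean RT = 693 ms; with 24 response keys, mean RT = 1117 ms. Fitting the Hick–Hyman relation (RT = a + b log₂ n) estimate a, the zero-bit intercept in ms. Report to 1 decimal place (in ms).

The slope on a log₂ axis is (1117 − 693) / (4.5850 − 2.5850) = 212.000 ms/bit.
Intercept: a = 693 − 212.000·log₂(6) = 144.988 ms.

145.0 ms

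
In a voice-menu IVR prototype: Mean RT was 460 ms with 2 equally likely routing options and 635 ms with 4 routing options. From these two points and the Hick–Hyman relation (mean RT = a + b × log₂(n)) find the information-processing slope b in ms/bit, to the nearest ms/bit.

175 ms/bit

Slope: b = (635 − 460) / (log₂ 4 − log₂ 2) = 175/1.0000 = 175 ms/bit.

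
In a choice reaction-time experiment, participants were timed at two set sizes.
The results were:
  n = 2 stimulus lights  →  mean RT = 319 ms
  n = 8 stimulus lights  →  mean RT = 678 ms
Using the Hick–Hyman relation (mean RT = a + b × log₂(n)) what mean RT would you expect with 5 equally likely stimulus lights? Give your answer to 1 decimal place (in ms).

556.3 ms

RT is linear in log₂ n, so two points fix the line:
  b = (678 − 319) / (log₂ 8 − log₂ 2) = 359 / (3 − 1) = 179.500 ms/bit
  a = 319 − 179.500 × 1 = 139.500 ms
Then RT(5) = 139.500 + 179.500 × log₂ 5 = 139.500 + 179.500 × 2.3219 ≈ 556.286 ms.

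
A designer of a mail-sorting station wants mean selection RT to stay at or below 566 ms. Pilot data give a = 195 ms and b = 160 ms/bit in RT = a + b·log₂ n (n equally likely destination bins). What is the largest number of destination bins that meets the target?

Set 195 + 160·log₂ n ≤ 566 → log₂ n ≤ (566 − 195)/160 = 2.3188.
So n ≤ 2^2.3188 = 4.989; the largest integer n is 4.

4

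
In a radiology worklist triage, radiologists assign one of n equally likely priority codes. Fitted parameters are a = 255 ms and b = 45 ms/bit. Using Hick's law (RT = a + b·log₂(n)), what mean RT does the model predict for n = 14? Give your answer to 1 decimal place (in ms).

426.3 ms

log₂(14) = 3.8074 bits, so RT = 255 + 45 × 3.8074 ≈ 426.331 ms.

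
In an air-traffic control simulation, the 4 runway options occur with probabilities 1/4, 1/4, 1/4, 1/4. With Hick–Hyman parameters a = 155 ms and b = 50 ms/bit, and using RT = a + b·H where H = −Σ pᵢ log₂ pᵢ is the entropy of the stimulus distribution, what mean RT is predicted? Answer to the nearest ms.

255 ms

H = −Σ pᵢ log₂ pᵢ = 0.25·2 + 0.25·2 + 0.25·2 + 0.25·2 = 2.000 bits.
RT = 155 + 50 × 2.000 = 255.00 ms.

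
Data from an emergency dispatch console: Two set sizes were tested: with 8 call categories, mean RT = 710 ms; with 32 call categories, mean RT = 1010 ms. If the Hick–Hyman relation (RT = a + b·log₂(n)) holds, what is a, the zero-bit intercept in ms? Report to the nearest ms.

260 ms

b = (RT₂ − RT₁)/(log₂ n₂ − log₂ n₁) = (1010 − 710)/(5 − 3) = 150 ms/bit.
Intercept: a = 710 − 150·log₂(8) = 260.000 ms.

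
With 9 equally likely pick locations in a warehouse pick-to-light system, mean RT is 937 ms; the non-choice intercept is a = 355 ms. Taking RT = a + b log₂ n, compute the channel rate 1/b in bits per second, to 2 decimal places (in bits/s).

b = (937 − 355)/log₂ 9 = 582/3.1699 = 183.601 ms per bit = 0.18360 s/bit; the reciprocal is 5.447 bits/s.

5.45 bits/s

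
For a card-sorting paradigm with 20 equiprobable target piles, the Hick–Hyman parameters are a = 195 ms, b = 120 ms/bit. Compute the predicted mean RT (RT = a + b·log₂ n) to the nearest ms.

714 ms

log₂(20) = 4.3219 bits, so RT = 195 + 120 × 4.3219 ≈ 713.631 ms.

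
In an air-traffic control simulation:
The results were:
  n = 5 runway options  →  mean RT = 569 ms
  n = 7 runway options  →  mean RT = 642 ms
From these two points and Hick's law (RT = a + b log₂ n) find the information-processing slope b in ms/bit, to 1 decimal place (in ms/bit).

b = (RT₂ − RT₁)/(log₂ n₂ − log₂ n₁) = (642 − 569)/(2.8074 − 2.3219) = 150.383 ms/bit.

150.4 ms/bit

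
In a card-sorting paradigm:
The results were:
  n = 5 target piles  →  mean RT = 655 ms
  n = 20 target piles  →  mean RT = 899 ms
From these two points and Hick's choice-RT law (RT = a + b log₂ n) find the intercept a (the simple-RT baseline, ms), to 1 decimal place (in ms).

The slope on a log₂ axis is (899 − 655) / (4.3219 − 2.3219) = 122.000 ms/bit.
Intercept: a = 655 − 122.000·log₂(5) = 371.725 ms.

371.7 ms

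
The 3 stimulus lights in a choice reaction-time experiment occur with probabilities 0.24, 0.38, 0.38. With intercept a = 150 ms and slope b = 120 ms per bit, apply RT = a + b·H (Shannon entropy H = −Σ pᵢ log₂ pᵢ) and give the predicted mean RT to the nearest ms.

337 ms

Entropy contributions −pᵢ log₂ pᵢ: 0.4941, 0.5305, 0.5305; sum H = 1.5550 bits.
RT = a + bH = 150 + 120·1.5550 = 336.60 ms.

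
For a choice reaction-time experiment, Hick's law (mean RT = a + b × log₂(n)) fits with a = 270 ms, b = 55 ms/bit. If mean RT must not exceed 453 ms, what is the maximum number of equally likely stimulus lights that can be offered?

10

55·log₂ n ≤ 453 − 270 = 183, giving log₂ n ≤ 3.3273 and n ≤ 10.037. The largest whole number is 10.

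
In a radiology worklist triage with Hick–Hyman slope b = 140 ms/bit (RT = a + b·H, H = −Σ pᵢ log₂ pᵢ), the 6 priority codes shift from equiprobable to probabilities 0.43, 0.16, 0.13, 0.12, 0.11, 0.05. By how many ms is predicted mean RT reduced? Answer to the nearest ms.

The RT saving is b·ΔH. Equiprobable H₀ = log₂(6) = 2.5850 bits; with the given probabilities H = 2.2627 bits.
b·(H₀ − H) = 140 × (2.5850 − 2.2627) = 45.12 ms.

45 ms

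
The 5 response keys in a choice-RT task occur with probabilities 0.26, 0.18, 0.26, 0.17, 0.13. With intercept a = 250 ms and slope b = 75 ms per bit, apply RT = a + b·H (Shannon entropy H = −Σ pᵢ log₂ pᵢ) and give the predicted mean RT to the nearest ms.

H = 0.26·log₂(1/0.26) + 0.18·log₂(1/0.18) + 0.26·log₂(1/0.26) + 0.17·log₂(1/0.17) + 0.13·log₂(1/0.13) = 2.2731 bits.
RT = 250 + 75 × 2.2731 = 420.48 ms.

420 ms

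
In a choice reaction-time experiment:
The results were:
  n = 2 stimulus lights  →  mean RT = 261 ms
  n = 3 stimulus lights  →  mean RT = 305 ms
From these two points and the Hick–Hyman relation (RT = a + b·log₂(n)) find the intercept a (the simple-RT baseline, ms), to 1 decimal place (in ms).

185.8 ms

Slope: b = (305 − 261) / (log₂ 3 − log₂ 2) = 44/0.5850 = 75.218 ms/bit.
a = RT₁ − b·log₂ n₁ = 261 − 75.218 × 1 = 185.782 ms.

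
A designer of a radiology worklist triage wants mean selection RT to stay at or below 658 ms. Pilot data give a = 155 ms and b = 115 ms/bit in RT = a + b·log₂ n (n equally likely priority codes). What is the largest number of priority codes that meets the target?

20

Set 155 + 115·log₂ n ≤ 658 → log₂ n ≤ (658 − 155)/115 = 4.3739.
So n ≤ 2^4.3739 = 20.734; the largest integer n is 20.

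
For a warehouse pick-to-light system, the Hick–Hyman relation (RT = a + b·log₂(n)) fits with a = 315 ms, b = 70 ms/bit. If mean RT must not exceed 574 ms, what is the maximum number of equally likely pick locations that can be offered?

12

Information budget: (574 − 315)/70 = 3.7000 bits, so n ≤ 2^3.7000 = 12.996 → at most 12.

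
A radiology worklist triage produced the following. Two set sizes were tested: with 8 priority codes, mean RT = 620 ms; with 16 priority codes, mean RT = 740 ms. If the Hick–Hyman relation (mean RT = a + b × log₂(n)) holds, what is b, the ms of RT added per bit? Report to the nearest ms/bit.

b = (RT₂ − RT₁)/(log₂ n₂ − log₂ n₁) = (740 − 620)/(4 − 3) = 120 ms/bit.

120 ms/bit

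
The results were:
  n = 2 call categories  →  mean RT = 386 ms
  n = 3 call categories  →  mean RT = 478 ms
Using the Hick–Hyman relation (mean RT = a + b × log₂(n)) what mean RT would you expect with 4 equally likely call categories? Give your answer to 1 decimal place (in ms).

Fit slope and intercept:
  b = (478 − 386) / (log₂ 3 − log₂ 2) = 92 / (1.5850 − 1) = 157.275 ms/bit
  a = 386 − 157.275 × 1 = 228.725 ms
Then RT(4) = 228.725 + 157.275 × log₂ 4 = 228.725 + 157.275 × 2 ≈ 543.275 ms.

543.3 ms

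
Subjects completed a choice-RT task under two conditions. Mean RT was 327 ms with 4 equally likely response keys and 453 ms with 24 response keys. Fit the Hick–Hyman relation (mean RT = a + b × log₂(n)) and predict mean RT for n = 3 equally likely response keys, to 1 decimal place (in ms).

Solve the two-equation system in a and b:
  b = (453 − 327) / (log₂ 24 − log₂ 4) = 126 / (4.5850 − 2) = 48.743 ms/bit
  a = 327 − 48.743 × 2 = 229.513 ms
Then RT(3) = 229.513 + 48.743 × log₂ 3 = 229.513 + 48.743 × 1.5850 ≈ 306.770 ms.

306.8 ms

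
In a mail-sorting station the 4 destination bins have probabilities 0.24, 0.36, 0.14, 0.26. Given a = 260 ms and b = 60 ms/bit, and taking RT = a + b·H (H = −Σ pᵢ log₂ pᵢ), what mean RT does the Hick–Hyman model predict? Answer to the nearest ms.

Entropy contributions −pᵢ log₂ pᵢ: 0.4941, 0.5306, 0.3971, 0.5053; sum H = 1.9271 bits.
RT = a + bH = 260 + 60·1.9271 = 375.63 ms.

376 ms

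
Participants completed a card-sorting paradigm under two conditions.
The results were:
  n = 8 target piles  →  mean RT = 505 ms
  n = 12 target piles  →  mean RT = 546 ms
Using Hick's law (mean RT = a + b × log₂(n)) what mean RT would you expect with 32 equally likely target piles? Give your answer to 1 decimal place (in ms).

645.2 ms

RT is linear in log₂ n, so two points fix the line:
  b = (546 − 505) / (log₂ 12 − log₂ 8) = 41 / (3.5850 − 3) = 70.090 ms/bit
  a = 505 − 70.090 × 3 = 294.730 ms
Then RT(32) = 294.730 + 70.090 × log₂ 32 = 294.730 + 70.090 × 5 ≈ 645.180 ms.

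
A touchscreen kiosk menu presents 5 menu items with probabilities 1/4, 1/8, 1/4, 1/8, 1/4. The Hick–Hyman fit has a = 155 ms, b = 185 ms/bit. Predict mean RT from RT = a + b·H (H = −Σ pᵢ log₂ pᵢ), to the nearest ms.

571 ms

H = −Σ pᵢ log₂ pᵢ = 0.25·2 + 0.125·3 + 0.25·2 + 0.125·3 + 0.25·2 = 2.250 bits.
RT = 155 + 185 × 2.250 = 571.25 ms.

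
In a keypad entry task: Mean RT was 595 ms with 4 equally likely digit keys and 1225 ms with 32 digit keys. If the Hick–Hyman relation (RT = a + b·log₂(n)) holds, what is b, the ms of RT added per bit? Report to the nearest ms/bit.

b = (RT₂ − RT₁)/(log₂ n₂ − log₂ n₁) = (1225 − 595)/(5 − 2) = 210 ms/bit.

210 ms/bit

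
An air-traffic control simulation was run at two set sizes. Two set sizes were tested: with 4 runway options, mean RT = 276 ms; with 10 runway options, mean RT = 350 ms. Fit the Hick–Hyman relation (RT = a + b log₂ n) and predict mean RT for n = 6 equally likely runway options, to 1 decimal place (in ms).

308.7 ms

Fit slope and intercept:
  b = (350 − 276) / (log₂ 10 − log₂ 4) = 74 / (3.3219 − 2) = 55.979 ms/bit
  a = 276 − 55.979 × 2 = 164.042 ms
Then RT(6) = 164.042 + 55.979 × log₂ 6 = 164.042 + 55.979 × 2.5850 ≈ 308.746 ms.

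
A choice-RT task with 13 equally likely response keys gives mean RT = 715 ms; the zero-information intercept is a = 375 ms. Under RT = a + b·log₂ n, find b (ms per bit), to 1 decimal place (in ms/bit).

b = (715 − 375) / log₂(13) = 340 / 3.7004 = 91.881 ms/bit.

91.9 ms/bit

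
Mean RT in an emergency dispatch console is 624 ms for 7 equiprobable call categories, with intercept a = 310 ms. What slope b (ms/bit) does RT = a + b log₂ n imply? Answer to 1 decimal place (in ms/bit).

111.8 ms/bit

log₂(7) = 2.8074 bits.
b = (RT − a)/log₂ n = (624 − 310) / 2.8074 = 111.849 ms/bit.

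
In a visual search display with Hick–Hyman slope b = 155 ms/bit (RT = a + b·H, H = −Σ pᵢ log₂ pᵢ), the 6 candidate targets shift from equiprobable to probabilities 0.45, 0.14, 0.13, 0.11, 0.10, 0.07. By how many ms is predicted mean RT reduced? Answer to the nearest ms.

52 ms

The RT saving is b·ΔH. Equiprobable H₀ = log₂(6) = 2.5850 bits; with the given probabilities H = 2.2492 bits.
b·(H₀ − H) = 155 × (2.5850 − 2.2492) = 52.04 ms.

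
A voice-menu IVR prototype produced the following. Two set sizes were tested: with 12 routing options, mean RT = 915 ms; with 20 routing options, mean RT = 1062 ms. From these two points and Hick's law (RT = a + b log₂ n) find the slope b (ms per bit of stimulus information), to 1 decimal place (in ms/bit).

b = (RT₂ − RT₁)/(log₂ n₂ − log₂ n₁) = (1062 − 915)/(4.3219 − 3.5850) = 199.467 ms/bit.

199.5 ms/bit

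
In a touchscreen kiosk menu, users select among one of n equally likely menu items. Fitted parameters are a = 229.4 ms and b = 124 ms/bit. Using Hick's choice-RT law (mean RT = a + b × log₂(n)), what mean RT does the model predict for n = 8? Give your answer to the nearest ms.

601 ms

log₂(8) = 3 bits, so RT = 229.4 + 124 × 3 ≈ 601.400 ms.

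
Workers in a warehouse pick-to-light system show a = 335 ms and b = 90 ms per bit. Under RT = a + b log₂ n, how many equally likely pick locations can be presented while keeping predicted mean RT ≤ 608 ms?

90·log₂ n ≤ 608 − 335 = 273, giving log₂ n ≤ 3.0333 and n ≤ 8.187. The largest whole number is 8.

8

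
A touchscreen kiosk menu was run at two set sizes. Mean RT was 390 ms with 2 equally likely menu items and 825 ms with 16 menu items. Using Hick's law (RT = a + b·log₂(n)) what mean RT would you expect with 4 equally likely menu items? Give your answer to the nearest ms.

535 ms

RT is linear in log₂ n, so two points fix the line:
  b = (825 − 390) / (log₂ 16 − log₂ 2) = 435 / (4 − 1) = 145 ms/bit
  a = 390 − 145 × 1 = 245 ms
Then RT(4) = 245 + 145 × log₂ 4 = 245 + 145 × 2 ≈ 535.000 ms.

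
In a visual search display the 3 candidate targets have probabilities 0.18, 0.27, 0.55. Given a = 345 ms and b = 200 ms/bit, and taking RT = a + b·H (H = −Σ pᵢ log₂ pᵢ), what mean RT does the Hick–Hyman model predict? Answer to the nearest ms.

H = 0.18·log₂(1/0.18) + 0.27·log₂(1/0.27) + 0.55·log₂(1/0.55) = 1.4297 bits.
RT = 345 + 200 × 1.4297 = 630.94 ms.

631 ms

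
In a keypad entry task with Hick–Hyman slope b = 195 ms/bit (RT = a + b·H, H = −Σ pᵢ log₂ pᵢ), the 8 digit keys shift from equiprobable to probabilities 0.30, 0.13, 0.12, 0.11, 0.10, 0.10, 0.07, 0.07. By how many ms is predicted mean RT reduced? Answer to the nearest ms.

The RT saving is b·ΔH. Equiprobable H₀ = log₂(8) = 3.0000 bits; with the given probabilities H = 2.8226 bits.
b·(H₀ − H) = 195 × (3.0000 − 2.8226) = 34.60 ms.

35 ms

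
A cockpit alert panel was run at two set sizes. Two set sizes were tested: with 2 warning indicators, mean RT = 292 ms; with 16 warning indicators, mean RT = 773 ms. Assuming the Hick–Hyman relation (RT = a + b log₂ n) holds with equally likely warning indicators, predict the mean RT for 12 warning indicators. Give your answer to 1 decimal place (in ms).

Fit slope and intercept:
  b = (773 − 292) / (log₂ 16 − log₂ 2) = 481 / (4 − 1) = 160.333 ms/bit
  a = 292 − 160.333 × 1 = 131.667 ms
Then RT(12) = 131.667 + 160.333 × log₂ 12 = 131.667 + 160.333 × 3.5850 ≈ 706.456 ms.

706.5 ms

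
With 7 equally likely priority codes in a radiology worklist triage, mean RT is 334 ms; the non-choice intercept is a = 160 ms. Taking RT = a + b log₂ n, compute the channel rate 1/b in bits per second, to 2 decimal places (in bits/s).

b = (334 − 160)/log₂ 7 = 174/2.8074 = 61.980 ms per bit = 0.06198 s/bit; the reciprocal is 16.134 bits/s.

16.13 bits/s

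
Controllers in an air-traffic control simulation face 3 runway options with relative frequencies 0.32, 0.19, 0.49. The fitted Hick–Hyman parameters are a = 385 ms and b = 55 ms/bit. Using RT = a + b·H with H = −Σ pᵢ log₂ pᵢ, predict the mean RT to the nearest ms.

Entropy contributions −pᵢ log₂ pᵢ: 0.5260, 0.4552, 0.5043; sum H = 1.4855 bits.
RT = a + bH = 385 + 55·1.4855 = 466.70 ms.

467 ms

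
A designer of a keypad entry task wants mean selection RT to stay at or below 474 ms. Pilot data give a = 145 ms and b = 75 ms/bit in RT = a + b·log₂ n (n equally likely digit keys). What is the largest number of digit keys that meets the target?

75·log₂ n ≤ 474 − 145 = 329, giving log₂ n ≤ 4.3867 and n ≤ 20.918. The largest whole number is 20.

20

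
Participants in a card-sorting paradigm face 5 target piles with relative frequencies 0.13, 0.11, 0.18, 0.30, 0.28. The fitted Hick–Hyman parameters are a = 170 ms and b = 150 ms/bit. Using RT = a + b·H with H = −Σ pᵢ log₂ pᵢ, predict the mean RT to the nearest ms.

502 ms

H = 0.13·log₂(1/0.13) + 0.11·log₂(1/0.11) + 0.18·log₂(1/0.18) + 0.30·log₂(1/0.30) + 0.28·log₂(1/0.28) = 2.2135 bits.
RT = 170 + 150 × 2.2135 = 502.03 ms.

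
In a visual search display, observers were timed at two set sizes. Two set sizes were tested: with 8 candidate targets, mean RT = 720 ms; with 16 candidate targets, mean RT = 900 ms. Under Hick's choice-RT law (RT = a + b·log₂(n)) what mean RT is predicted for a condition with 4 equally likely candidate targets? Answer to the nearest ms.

With log₂ n on the abscissa the relation is linear; from the two conditions:
  b = (900 − 720) / (log₂ 16 − log₂ 8) = 180 / (4 − 3) = 180 ms/bit
  a = 720 − 180 × 3 = 180 ms
Then RT(4) = 180 + 180 × log₂ 4 = 180 + 180 × 2 ≈ 540.000 ms.

540 ms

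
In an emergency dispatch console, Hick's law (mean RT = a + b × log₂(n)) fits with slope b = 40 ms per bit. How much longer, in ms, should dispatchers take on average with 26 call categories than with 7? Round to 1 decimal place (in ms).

The intercept a cancels: ΔRT = b·(log₂ n₂ − log₂ n₁) = b·log₂(n₂/n₁).
log₂(26) − log₂(7) = 4.7004 − 2.8074 = 1.8931.
ΔRT = 40 × 1.8931 = 75.723 ms.

75.7 ms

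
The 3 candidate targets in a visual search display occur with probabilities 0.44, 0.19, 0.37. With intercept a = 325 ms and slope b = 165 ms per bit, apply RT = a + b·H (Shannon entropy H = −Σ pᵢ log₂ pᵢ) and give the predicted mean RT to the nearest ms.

H = 0.44·log₂(1/0.44) + 0.19·log₂(1/0.19) + 0.37·log₂(1/0.37) = 1.5071 bits.
RT = 325 + 165 × 1.5071 = 573.67 ms.

574 ms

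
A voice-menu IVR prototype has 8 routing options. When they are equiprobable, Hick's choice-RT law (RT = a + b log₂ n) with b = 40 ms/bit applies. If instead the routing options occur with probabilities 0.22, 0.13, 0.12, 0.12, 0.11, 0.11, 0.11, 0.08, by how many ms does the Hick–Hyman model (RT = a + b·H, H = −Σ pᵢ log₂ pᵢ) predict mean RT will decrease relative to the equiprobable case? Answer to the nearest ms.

The RT saving is b·ΔH. Equiprobable H₀ = log₂(8) = 3.0000 bits; with the given probabilities H = 2.9397 bits.
b·(H₀ − H) = 40 × (3.0000 − 2.9397) = 2.41 ms.

2 ms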